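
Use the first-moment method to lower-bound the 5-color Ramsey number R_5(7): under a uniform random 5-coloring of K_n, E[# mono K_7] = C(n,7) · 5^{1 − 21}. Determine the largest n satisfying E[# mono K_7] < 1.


We need C(n, 7) · 5^{1 − 21} < 1, i.e. C(n, 7) < 5^{21 − 1} = 95367431640625.
Check values of n near the boundary:
  n = 337: C(337, 7) = 91989916924632; 91989916924632 < 95367431640625? YES
  n = 338: C(338, 7) = 93935323022736; 93935323022736 < 95367431640625? YES
  n = 339: C(339, 7) = 95915887062372; 95915887062372 < 95367431640625? NO
The largest n with C(n, 7) < 95367431640625 is n = 338 (where E[X] = 93935323022736/95367431640625 ≈ 0.9849833). Hence R_5(7) > 338, i.e. R_5(7) ≥ 339.

Largest n = 338; hence R_5(7) > 338.


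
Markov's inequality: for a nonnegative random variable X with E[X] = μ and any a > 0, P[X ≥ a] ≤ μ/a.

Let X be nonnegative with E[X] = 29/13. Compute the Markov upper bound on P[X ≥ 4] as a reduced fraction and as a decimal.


μ = E[X] = 29/13, a = 4.
Markov: P[X ≥ 4] ≤ μ/a = (29/13)/4 = 29/52.
Numerically: ≈ 0.558.
(Since a = 4 > μ = 2.231, the bound 29/52 is < 1 and informative.)

P[X ≥ 4] ≤ 29/52 ≈ 0.558.


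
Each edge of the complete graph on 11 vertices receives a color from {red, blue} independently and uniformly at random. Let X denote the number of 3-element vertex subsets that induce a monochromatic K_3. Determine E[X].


Let X = Σ_S X_S over the C(11, 3) = 165 subsets S of size 3, where X_S = 1 if the K_3 on S is monochromatic.
For a fixed S, the K_3 on S has C(3, 2) = 3 edges. P[all 3 edges red] = (1/2)^3, and likewise for blue, so P[monochromatic] = 2·(1/2)^3 = 2^{1 − 3} = 1/4.
By linearity: E[X] = C(11, 3) · 2^{1 − 3} = 165 · 1/4 = 165/4.
Numerically: E[X] ≈ 41.25000.

E[X] = C(11,3)·2^(1−C(3,2)) = 165/4 ≈ 41.25000.


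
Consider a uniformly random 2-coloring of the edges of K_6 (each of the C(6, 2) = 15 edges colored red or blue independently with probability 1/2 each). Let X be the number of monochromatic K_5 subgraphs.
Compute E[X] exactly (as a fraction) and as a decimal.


Let X = Σ_S X_S over the C(6, 5) = 6 subsets S of size 5, where X_S = 1 if the K_5 on S is monochromatic.
For a fixed S, the K_5 on S has C(5, 2) = 10 edges. P[all 10 edges red] = (1/2)^10, and likewise for blue, so P[monochromatic] = 2·(1/2)^10 = 2^{1 − 10} = 1/512.
Summing: E[X] = C(6, 5) · 2^{1 − 10} = 6 · 1/512 = 3/256.
Numerically: E[X] ≈ 0.011719.

E[X] = C(6,5)·2^(1−C(5,2)) = 3/256 ≈ 0.011719.


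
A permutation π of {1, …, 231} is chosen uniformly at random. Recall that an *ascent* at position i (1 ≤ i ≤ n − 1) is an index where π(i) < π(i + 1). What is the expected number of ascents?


Write X = Σ X_I over i = 1, …, 230, with X_I the indicator of one ascent.
There are 230 indicators.
For each fixed i, the pair (π(i), π(i+1)) is a uniformly random ordered pair of distinct values from {1, …, 231}; by symmetry P[π(i) < π(i+1)] = 1/2.
By linearity: E[X] = 230 · (1/2) = (231 − 1) · (1/2) = 115 ≈ 115.000.

E[X] = 115 = 115.000.


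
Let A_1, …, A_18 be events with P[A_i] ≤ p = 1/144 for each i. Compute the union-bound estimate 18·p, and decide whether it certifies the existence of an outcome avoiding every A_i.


Union bound: P[∪_{i=1}^{18} A_i] ≤ Σ_i P[A_i] ≤ 18·p = 18·(1/144) = 1/8.
Numerically: 1/8 ≈ 0.125000.
Is 1/8 < 1? YES.
Since P[∪ A_i] ≤ 1/8 < 1, the complement has P[∩ A_i^c] ≥ 1 − 1/8 = 7/8 > 0, so some outcome avoids every A_i.

18·p = 1/8 ≈ 0.125000; existence CERTIFIED by the union bound.


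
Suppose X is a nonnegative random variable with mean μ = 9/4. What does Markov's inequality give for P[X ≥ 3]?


μ = E[X] = 9/4, a = 3.
Markov: P[X ≥ 3] ≤ μ/a = (9/4)/3 = 3/4.
Numerically: ≈ 0.75000.
(Since a = 3 > μ = 2.25000, the bound 3/4 is < 1 and informative.)

P[X ≥ 3] ≤ 3/4 ≈ 0.75000.


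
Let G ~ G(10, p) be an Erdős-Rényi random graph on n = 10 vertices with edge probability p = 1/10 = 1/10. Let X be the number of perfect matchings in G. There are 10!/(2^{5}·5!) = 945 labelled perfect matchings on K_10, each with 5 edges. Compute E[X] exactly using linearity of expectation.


K_10 has 10!/(2^{5}·5!) = 945 labelled perfect matchings.
For each such perfect matching H, let X_H = 1 if all 5 edges of H are present in G. Then P[X_H = 1] = p^{5} = (1/10)^{5} = 1/100000.
By linearity: E[X] = Σ_H E[X_H] = 945 · p^{5} = 945 · 1/100000 = 189/20000.
Numerically: E[X] ≈ 0.00945.

E[X] = 945 · (1/10)^{5} = 189/20000 ≈ 0.00945.


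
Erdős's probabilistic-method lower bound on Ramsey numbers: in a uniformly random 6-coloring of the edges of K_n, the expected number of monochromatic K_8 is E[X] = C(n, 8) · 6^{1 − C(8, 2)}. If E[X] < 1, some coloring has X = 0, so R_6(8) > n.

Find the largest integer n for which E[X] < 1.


We need C(n, 8) · 6^{1 − 28} < 1, i.e. C(n, 8) < 6^{28 − 1} = 1023490369077469249536.
Check values of n near the boundary:
  n = 1593: C(1593, 8) = 1010555394551193970323; 1010555394551193970323 < 1023490369077469249536? YES
  n = 1594: C(1594, 8) = 1015652773590544255167; 1015652773590544255167 < 1023490369077469249536? YES
  n = 1595: C(1595, 8) = 1020772636343363633895; 1020772636343363633895 < 1023490369077469249536? YES
  n = 1596: C(1596, 8) = 1025915067760710553965; 1025915067760710553965 < 1023490369077469249536? NO
  n = 1597: C(1597, 8) = 1031080153060953275445; 1031080153060953275445 < 1023490369077469249536? NO
  n = 1598: C(1598, 8) = 1036267977730442348529; 1036267977730442348529 < 1023490369077469249536? NO
The largest n with C(n, 8) < 1023490369077469249536 is n = 1595 (where E[X] = 113419181815929292655/113721152119718805504 ≈ 0.997). Hence R_6(8) > 1595, i.e. R_6(8) ≥ 1596.

Largest n = 1595; hence R_6(8) > 1595.


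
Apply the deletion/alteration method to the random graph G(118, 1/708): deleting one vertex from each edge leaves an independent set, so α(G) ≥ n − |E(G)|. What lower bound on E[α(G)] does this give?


E[|E(G)|] = C(118, 2)·p = 6903 · (1/708) = 39/4.
E[α(G)] ≥ n − E[|E(G)|] = 118 − 39/4 = 433/4.
Numerically: ≈ 108.2500.
(This is only a lower bound; the true E[α(G)] may be larger.)

E[α(G)] ≥ 433/4 ≈ 108.2500.


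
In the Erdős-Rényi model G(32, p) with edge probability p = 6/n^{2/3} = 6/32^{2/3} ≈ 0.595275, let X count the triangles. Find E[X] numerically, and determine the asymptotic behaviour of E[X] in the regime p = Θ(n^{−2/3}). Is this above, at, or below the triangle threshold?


Number of potential triangles: C(32, 3) = 4960.
Each occurs with probability p³ ≈ (0.595275)³ ≈ 2.10937500e-01.
By linearity: E[X] = C(32, 3)·p³ ≈ 4960 · 2.10937500e-01 ≈ 1046.250000.
Since α = 2/3 < 1, p = c/n^{2/3} ≫ 1/n is above the triangle threshold p ~ 1/n. Asymptotically E[X] ~ (c³/6)·n^{3(1−α)} = (6³/6)·n^{1} → ∞; triangles are abundant w.h.p.

E[X] ≈ 1046.250000; in regime p = Θ(1/n^{2/3}) E[X] diverges (above the triangle threshold p ~ 1/n).


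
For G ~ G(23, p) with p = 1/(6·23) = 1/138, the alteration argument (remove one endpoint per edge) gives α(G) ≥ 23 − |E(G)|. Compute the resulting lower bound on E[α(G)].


E[|E(G)|] = C(23, 2)·p = 253 · (1/138) = 11/6.
E[α(G)] ≥ n − E[|E(G)|] = 23 − 11/6 = 127/6.
Numerically: ≈ 21.166667.
(This is only a lower bound; the true E[α(G)] may be larger.)

E[α(G)] ≥ 127/6 ≈ 21.166667.


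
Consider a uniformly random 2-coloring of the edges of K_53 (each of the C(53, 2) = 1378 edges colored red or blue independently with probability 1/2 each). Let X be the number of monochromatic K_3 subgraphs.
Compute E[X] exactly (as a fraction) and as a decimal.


Let X = Σ_S X_S over the C(53, 3) = 23426 subsets S of size 3, where X_S = 1 if the K_3 on S is monochromatic.
For a fixed S, the K_3 on S has C(3, 2) = 3 edges. P[all 3 edges red] = (1/2)^3, and likewise for blue, so P[monochromatic] = 2·(1/2)^3 = 2^{1 − 3} = 1/4.
By linearity of expectation: E[X] = C(53, 3) · 2^{1 − 3} = 23426 · 1/4 = 11713/2.
Numerically: E[X] ≈ 5856.500000.

E[X] = C(53,3)·2^(1−C(3,2)) = 11713/2 ≈ 5856.500000.


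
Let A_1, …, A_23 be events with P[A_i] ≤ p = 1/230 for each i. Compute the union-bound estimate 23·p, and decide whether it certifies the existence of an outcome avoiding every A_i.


Union bound: P[∪_{i=1}^{23} A_i] ≤ Σ_i P[A_i] ≤ 23·p = 23·(1/230) = 1/10.
Numerically: 1/10 ≈ 0.10000.
Is 1/10 < 1? YES.
Since P[∪ A_i] ≤ 1/10 < 1, the complement has P[∩ A_i^c] ≥ 1 − 1/10 = 9/10 > 0, so some outcome avoids every A_i.

23·p = 1/10 ≈ 0.10000; existence CERTIFIED by the union bound.


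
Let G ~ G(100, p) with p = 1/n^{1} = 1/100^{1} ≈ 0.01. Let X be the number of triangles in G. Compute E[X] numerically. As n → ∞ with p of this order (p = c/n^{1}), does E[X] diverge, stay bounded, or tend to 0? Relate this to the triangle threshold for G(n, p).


Number of potential triangles: C(100, 3) = 161700.
Each occurs with probability p³ ≈ (0.01)³ ≈ 1.00000000e-06.
By linearity: E[X] = C(100, 3)·p³ ≈ 161700 · 1.00000000e-06 ≈ 0.161700.
Here α = 1, so p = 1/n is exactly at the triangle threshold p ~ 1/n. Asymptotically E[X] → c³/6 = 1³/6 = 1/6 ≈ 0.166667, a bounded constant. In this regime the triangle count is asymptotically Poisson(c³/6).

E[X] ≈ 0.161700; in regime p = Θ(1/n^{1}) E[X] stays bounded (at the triangle threshold p ~ 1/n).


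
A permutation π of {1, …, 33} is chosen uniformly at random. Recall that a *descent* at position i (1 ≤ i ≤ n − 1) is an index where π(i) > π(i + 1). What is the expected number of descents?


Write X = Σ X_I over i = 1, …, 32, with X_I the indicator of one descent.
There are 32 indicators.
For each fixed i, the pair (π(i), π(i+1)) is a uniformly random ordered pair of distinct values from {1, …, 33}; by symmetry P[π(i) > π(i+1)] = 1/2.
By linearity: E[X] = 32 · (1/2) = (33 − 1) · (1/2) = 16 ≈ 16.000.

E[X] = 16 = 16.000.


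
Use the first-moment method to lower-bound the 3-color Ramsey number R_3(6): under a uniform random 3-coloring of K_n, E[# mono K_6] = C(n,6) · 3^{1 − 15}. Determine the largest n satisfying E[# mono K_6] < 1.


We need C(n, 6) · 3^{1 − 15} < 1, i.e. C(n, 6) < 3^{15 − 1} = 4782969.
Check values of n near the boundary:
  n = 38: C(38, 6) = 2760681; 2760681 < 4782969? YES
  n = 39: C(39, 6) = 3262623; 3262623 < 4782969? YES
  n = 40: C(40, 6) = 3838380; 3838380 < 4782969? YES
  n = 41: C(41, 6) = 4496388; 4496388 < 4782969? YES
  n = 42: C(42, 6) = 5245786; 5245786 < 4782969? NO
  n = 43: C(43, 6) = 6096454; 6096454 < 4782969? NO
  n = 44: C(44, 6) = 7059052; 7059052 < 4782969? NO
The largest n with C(n, 6) < 4782969 is n = 41 (where E[X] = 1498796/1594323 ≈ 0.9400830). Hence R_3(6) > 41, i.e. R_3(6) ≥ 42.

Largest n = 41; hence R_3(6) > 41.


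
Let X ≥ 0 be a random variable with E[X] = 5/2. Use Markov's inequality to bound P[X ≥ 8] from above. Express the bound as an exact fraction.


μ = E[X] = 5/2, a = 8.
Markov: P[X ≥ 8] ≤ μ/a = (5/2)/8 = 5/16.
Numerically: ≈ 0.312.
(Since a = 8 > μ = 2.500, the bound 5/16 is < 1 and informative.)

P[X ≥ 8] ≤ 5/16 ≈ 0.312.


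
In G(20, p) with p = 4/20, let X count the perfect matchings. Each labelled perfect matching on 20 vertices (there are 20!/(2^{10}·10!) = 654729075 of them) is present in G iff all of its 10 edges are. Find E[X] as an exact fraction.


K_20 has 20!/(2^{10}·10!) = 654729075 labelled perfect matchings.
For each such perfect matching H, let X_H = 1 if all 10 edges of H are present in G. Then P[X_H = 1] = p^{10} = (1/5)^{10} = 1/9765625.
By linearity: E[X] = Σ_H E[X_H] = 654729075 · p^{10} = 654729075 · 1/9765625 = 26189163/390625.
Numerically: E[X] ≈ 67.

E[X] = 654729075 · (1/5)^{10} = 26189163/390625 ≈ 67.


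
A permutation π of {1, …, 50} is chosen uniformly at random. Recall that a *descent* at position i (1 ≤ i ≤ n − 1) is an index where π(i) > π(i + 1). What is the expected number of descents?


Write X = Σ X_I over i = 1, …, 49, with X_I the indicator of one descent.
There are 49 indicators.
For each fixed i, the pair (π(i), π(i+1)) is a uniformly random ordered pair of distinct values from {1, …, 50}; by symmetry P[π(i) > π(i+1)] = 1/2.
By linearity: E[X] = 49 · (1/2) = (50 − 1) · (1/2) = 49/2 ≈ 24.500000.

E[X] = 49/2 = 24.500000.


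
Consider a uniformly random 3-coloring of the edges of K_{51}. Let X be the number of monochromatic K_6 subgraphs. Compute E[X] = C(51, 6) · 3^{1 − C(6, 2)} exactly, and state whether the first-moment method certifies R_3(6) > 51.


E[X] = C(51, 6) · 3^{1 − 15} = 18009460 · 3^{−14} = 18009460/4782969.
As a reduced fraction: E[X] = 18009460/4782969 ≈ 3.765331.
Is E[X] < 1? NO.
Since E[X] ≥ 1, the first-moment bound is inconclusive at n = 51; it does NOT by itself certify R_3(6) > 51.

E[X] = 18009460/4782969 ≈ 3.765331; E[X] ≥ 1; first-moment method inconclusive here.


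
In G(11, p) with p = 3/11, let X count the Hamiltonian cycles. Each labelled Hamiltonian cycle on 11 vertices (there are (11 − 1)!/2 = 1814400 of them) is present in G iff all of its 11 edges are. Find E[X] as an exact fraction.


K_11 has (11 − 1)!/2 = 1814400 labelled Hamiltonian cycles.
For each such Hamiltonian cycle H, let X_H = 1 if all 11 edges of H are present in G. Then P[X_H = 1] = p^{11} = (3/11)^{11} = 177147/285311670611.
By linearity of expectation: E[X] = Σ_H E[X_H] = 1814400 · p^{11} = 1814400 · 177147/285311670611 = 321415516800/285311670611.
Numerically: E[X] ≈ 1.127.

E[X] = 1814400 · (3/11)^{11} = 321415516800/285311670611 ≈ 1.127.


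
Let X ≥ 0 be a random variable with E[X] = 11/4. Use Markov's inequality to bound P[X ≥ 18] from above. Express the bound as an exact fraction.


μ = E[X] = 11/4, a = 18.
Markov: P[X ≥ 18] ≤ μ/a = (11/4)/18 = 11/72.
Numerically: ≈ 0.152778.
(Since a = 18 > μ = 2.750000, the bound 11/72 is < 1 and informative.)

P[X ≥ 18] ≤ 11/72 ≈ 0.152778.


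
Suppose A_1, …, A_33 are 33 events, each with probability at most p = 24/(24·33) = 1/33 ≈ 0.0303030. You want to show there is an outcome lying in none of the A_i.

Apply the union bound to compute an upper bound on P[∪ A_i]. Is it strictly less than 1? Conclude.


Union bound: P[∪_{i=1}^{33} A_i] ≤ Σ_i P[A_i] ≤ 33·p = 33·(1/33) = 1.
Numerically: 1 ≈ 1.0000000.
Is 1 < 1? NO.
Since the bound 1 is ≥ 1, the union bound is uninformative here; it does NOT by itself certify existence.

33·p = 1 ≈ 1.0000000; existence NOT certified by the union bound.


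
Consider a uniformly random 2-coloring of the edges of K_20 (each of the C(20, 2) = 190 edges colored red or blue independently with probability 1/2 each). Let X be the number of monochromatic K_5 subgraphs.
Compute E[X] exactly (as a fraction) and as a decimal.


Let X = Σ_S X_S over the C(20, 5) = 15504 subsets S of size 5, where X_S = 1 if the K_5 on S is monochromatic.
For a fixed S, the K_5 on S has C(5, 2) = 10 edges. P[all 10 edges red] = (1/2)^10, and likewise for blue, so P[monochromatic] = 2·(1/2)^10 = 2^{1 − 10} = 1/512.
Summing: E[X] = C(20, 5) · 2^{1 − 10} = 15504 · 1/512 = 969/32.
Numerically: E[X] ≈ 30.281250.

E[X] = C(20,5)·2^(1−C(5,2)) = 969/32 ≈ 30.281250.


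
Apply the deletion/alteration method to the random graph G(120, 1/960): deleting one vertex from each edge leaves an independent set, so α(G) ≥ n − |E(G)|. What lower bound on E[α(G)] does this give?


E[|E(G)|] = C(120, 2)·p = 7140 · (1/960) = 119/16.
E[α(G)] ≥ n − E[|E(G)|] = 120 − 119/16 = 1801/16.
Numerically: ≈ 112.562.
(This is only a lower bound; the true E[α(G)] may be larger.)

E[α(G)] ≥ 1801/16 ≈ 112.562.


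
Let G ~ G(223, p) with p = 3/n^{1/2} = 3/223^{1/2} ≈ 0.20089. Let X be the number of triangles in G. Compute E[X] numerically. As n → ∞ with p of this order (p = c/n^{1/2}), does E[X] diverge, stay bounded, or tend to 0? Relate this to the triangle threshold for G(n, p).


Number of potential triangles: C(223, 3) = 1823471.
Each occurs with probability p³ ≈ (0.20089)³ ≈ 8.1078643e-03.
By linearity: E[X] = C(223, 3)·p³ ≈ 1823471 · 8.1078643e-03 ≈ 14784.45536.
Since α = 1/2 < 1, p = c/n^{1/2} ≫ 1/n is above the triangle threshold p ~ 1/n. Asymptotically E[X] ~ (c³/6)·n^{3(1−α)} = (3³/6)·n^{1.5} → ∞; triangles are abundant w.h.p.

E[X] ≈ 14784.45536; in regime p = Θ(1/n^{1/2}) E[X] diverges (above the triangle threshold p ~ 1/n).


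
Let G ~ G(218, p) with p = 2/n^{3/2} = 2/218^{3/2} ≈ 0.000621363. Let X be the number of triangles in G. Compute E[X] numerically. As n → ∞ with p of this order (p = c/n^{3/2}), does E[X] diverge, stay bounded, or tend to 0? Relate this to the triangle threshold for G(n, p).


Number of potential triangles: C(218, 3) = 1703016.
Each occurs with probability p³ ≈ (0.000621363)³ ≈ 2.39903048e-10.
By linearity: E[X] = C(218, 3)·p³ ≈ 1703016 · 2.39903048e-10 ≈ 0.000409.
Since α = 3/2 > 1, p = c/n^{3/2} = o(1/n) is below the triangle threshold p ~ 1/n. Asymptotically E[X] ~ (c³/6)·n^{3(1−α)} = (2³/6)·n^{-1.5} → 0, so by Markov's inequality G has no triangles w.h.p.

E[X] ≈ 0.000409; in regime p = Θ(1/n^{3/2}) E[X] tends to 0 (below the triangle threshold p ~ 1/n).


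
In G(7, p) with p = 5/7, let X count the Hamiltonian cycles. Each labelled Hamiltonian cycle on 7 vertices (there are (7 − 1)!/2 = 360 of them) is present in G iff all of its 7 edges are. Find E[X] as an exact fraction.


K_7 has (7 − 1)!/2 = 360 labelled Hamiltonian cycles.
For each such Hamiltonian cycle H, let X_H = 1 if all 7 edges of H are present in G. Then P[X_H = 1] = p^{7} = (5/7)^{7} = 78125/823543.
By linearity: E[X] = Σ_H E[X_H] = 360 · p^{7} = 360 · 78125/823543 = 28125000/823543.
Numerically: E[X] ≈ 34.2.

E[X] = 360 · (5/7)^{7} = 28125000/823543 ≈ 34.2.


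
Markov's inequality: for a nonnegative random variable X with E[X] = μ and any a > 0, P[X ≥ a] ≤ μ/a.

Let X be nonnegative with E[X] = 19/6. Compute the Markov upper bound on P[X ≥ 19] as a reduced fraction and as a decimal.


μ = E[X] = 19/6, a = 19.
Markov: P[X ≥ 19] ≤ μ/a = (19/6)/19 = 1/6.
Numerically: ≈ 0.167.
(Since a = 19 > μ = 3.167, the bound 1/6 is < 1 and informative.)

P[X ≥ 19] ≤ 1/6 ≈ 0.167.


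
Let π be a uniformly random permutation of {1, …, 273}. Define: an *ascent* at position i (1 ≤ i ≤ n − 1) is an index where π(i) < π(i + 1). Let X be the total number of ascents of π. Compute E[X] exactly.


Write X = Σ X_I over i = 1, …, 272, with X_I the indicator of one ascent.
There are 272 indicators.
For each fixed i, the pair (π(i), π(i+1)) is a uniformly random ordered pair of distinct values from {1, …, 273}; by symmetry P[π(i) < π(i+1)] = 1/2.
By linearity: E[X] = 272 · (1/2) = (273 − 1) · (1/2) = 136 ≈ 136.000.

E[X] = 136 = 136.000.


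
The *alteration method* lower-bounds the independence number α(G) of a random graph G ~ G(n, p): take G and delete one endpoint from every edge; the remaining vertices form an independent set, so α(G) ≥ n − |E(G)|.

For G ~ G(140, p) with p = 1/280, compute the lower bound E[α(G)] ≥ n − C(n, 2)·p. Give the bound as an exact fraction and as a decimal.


E[|E(G)|] = C(140, 2)·p = 9730 · (1/280) = 139/4.
E[α(G)] ≥ n − E[|E(G)|] = 140 − 139/4 = 421/4.
Numerically: ≈ 105.2500.
(This is only a lower bound; the true E[α(G)] may be larger.)

E[α(G)] ≥ 421/4 ≈ 105.2500.


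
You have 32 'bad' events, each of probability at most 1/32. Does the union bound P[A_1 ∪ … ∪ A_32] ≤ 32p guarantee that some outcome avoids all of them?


Union bound: P[∪_{i=1}^{32} A_i] ≤ Σ_i P[A_i] ≤ 32·p = 32·(1/32) = 1.
Numerically: 1 ≈ 1.0000.
Is 1 < 1? NO.
Since the bound 1 is ≥ 1, the union bound is uninformative here; it does NOT by itself certify existence.

32·p = 1 ≈ 1.0000; existence NOT certified by the union bound.


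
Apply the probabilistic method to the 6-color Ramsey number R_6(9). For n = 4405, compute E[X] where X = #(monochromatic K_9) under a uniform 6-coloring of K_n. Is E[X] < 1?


E[X] = C(4405, 9) · 6^{1 − 36} = 1706862792900636302463627150 · 6^{−35} = 1706862792900636302463627150/1719070799748422591028658176.
As a reduced fraction: E[X] = 284477132150106050410604525/286511799958070431838109696 ≈ 0.993.
Is E[X] < 1? YES.
Since E[X] < 1, there exists a 6-coloring of K_{4405} with no monochromatic K_9; hence R_6(9) > 4405.

E[X] = 284477132150106050410604525/286511799958070431838109696 ≈ 0.993; E[X] < 1, so R_6(9) > 4405.


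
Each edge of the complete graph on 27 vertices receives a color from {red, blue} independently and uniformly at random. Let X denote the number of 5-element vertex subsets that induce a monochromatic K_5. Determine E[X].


Let X = Σ_S X_S over the C(27, 5) = 80730 subsets S of size 5, where X_S = 1 if the K_5 on S is monochromatic.
For a fixed S, the K_5 on S has C(5, 2) = 10 edges. P[all 10 edges red] = (1/2)^10, and likewise for blue, so P[monochromatic] = 2·(1/2)^10 = 2^{1 − 10} = 1/512.
Summing: E[X] = C(27, 5) · 2^{1 − 10} = 80730 · 1/512 = 40365/256.
Numerically: E[X] ≈ 157.675781.

E[X] = C(27,5)·2^(1−C(5,2)) = 40365/256 ≈ 157.675781.


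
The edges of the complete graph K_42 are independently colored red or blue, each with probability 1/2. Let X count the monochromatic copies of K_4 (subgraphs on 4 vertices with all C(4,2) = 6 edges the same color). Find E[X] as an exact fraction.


Let X = Σ_S X_S over the C(42, 4) = 111930 subsets S of size 4, where X_S = 1 if the K_4 on S is monochromatic.
For a fixed S, the K_4 on S has C(4, 2) = 6 edges. P[all 6 edges red] = (1/2)^6, and likewise for blue, so P[monochromatic] = 2·(1/2)^6 = 2^{1 − 6} = 1/32.
Summing: E[X] = C(42, 4) · 2^{1 − 6} = 111930 · 1/32 = 55965/16.
Numerically: E[X] ≈ 3497.8125.

E[X] = C(42,4)·2^(1−C(4,2)) = 55965/16 ≈ 3497.8125.


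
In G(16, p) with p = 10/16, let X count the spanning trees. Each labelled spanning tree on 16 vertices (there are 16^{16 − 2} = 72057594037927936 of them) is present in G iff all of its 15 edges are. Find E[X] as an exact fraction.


K_16 has 16^{16 − 2} = 72057594037927936 labelled spanning trees.
For each such spanning tree H, let X_H = 1 if all 15 edges of H are present in G. Then P[X_H = 1] = p^{15} = (5/8)^{15} = 30517578125/35184372088832.
By linearity: E[X] = Σ_H E[X_H] = 72057594037927936 · p^{15} = 72057594037927936 · 30517578125/35184372088832 = 62500000000000.
Numerically: E[X] ≈ 6.25e+13.

E[X] = 72057594037927936 · (5/8)^{15} = 62500000000000 ≈ 6.25e+13.


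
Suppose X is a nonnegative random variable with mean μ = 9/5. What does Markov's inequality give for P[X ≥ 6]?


μ = E[X] = 9/5, a = 6.
Markov: P[X ≥ 6] ≤ μ/a = (9/5)/6 = 3/10.
Numerically: ≈ 0.300000.
(Since a = 6 > μ = 1.800000, the bound 3/10 is < 1 and informative.)

P[X ≥ 6] ≤ 3/10 ≈ 0.300000.


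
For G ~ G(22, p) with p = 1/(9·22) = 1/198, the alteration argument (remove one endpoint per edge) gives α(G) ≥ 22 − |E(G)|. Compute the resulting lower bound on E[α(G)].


E[|E(G)|] = C(22, 2)·p = 231 · (1/198) = 7/6.
E[α(G)] ≥ n − E[|E(G)|] = 22 − 7/6 = 125/6.
Numerically: ≈ 20.833333.
(This is only a lower bound; the true E[α(G)] may be larger.)

E[α(G)] ≥ 125/6 ≈ 20.833333.


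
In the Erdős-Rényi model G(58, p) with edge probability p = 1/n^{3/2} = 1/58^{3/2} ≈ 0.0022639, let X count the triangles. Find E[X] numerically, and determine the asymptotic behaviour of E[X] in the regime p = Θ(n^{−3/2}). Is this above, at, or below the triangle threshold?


Number of potential triangles: C(58, 3) = 30856.
Each occurs with probability p³ ≈ (0.0022639)³ ≈ 1.16030998e-08.
By linearity: E[X] = C(58, 3)·p³ ≈ 30856 · 1.16030998e-08 ≈ 0.000358.
Since α = 3/2 > 1, p = c/n^{3/2} = o(1/n) is below the triangle threshold p ~ 1/n. Asymptotically E[X] ~ (c³/6)·n^{3(1−α)} = (1³/6)·n^{-1.5} → 0, so by Markov's inequality G has no triangles w.h.p.

E[X] ≈ 0.000358; in regime p = Θ(1/n^{3/2}) E[X] tends to 0 (below the triangle threshold p ~ 1/n).


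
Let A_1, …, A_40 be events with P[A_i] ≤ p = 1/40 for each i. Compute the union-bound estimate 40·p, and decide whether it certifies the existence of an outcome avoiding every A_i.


Union bound: P[∪_{i=1}^{40} A_i] ≤ Σ_i P[A_i] ≤ 40·p = 40·(1/40) = 1.
Numerically: 1 ≈ 1.000000.
Is 1 < 1? NO.
Since the bound 1 is ≥ 1, the union bound is uninformative here; it does NOT by itself certify existence.

40·p = 1 ≈ 1.000000; existence NOT certified by the union bound.


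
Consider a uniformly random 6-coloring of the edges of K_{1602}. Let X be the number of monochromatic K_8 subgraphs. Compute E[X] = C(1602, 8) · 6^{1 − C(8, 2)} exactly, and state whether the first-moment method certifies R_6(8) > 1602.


E[X] = C(1602, 8) · 6^{1 − 28} = 1057248389245018627800 · 6^{−27} = 1057248389245018627800/1023490369077469249536.
As a reduced fraction: E[X] = 14684005406180814275/14215144014964850688 ≈ 1.032983.
Is E[X] < 1? NO.
Since E[X] ≥ 1, the first-moment bound is inconclusive at n = 1602; it does NOT by itself certify R_6(8) > 1602.

E[X] = 14684005406180814275/14215144014964850688 ≈ 1.032983; E[X] ≥ 1; first-moment method inconclusive here.


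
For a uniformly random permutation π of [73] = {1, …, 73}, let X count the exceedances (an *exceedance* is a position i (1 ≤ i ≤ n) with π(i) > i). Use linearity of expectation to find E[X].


Write X = Σ_{i=1}^{73} X_i, where X_i = 1_{π(i) > i}.
For each fixed i, π(i) is uniform over {1, …, 73} (marginal of a uniform permutation), so P[π(i) > i] = (n − i)/n. Summing: Σ_{i=1}^{73} (n − i)/n = (0 + 1 + … + 72)/73 = 73(73 − 1)/(2·73) = (73 − 1)/2.
Hence E[X] = Σ_{i=1}^{73} (73 − i)/73 = 36 ≈ 36.0000.

E[X] = 36 = 36.0000.


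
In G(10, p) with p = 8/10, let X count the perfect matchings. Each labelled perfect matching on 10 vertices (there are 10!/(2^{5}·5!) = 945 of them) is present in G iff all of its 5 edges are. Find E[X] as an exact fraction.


K_10 has 10!/(2^{5}·5!) = 945 labelled perfect matchings.
For each such perfect matching H, let X_H = 1 if all 5 edges of H are present in G. Then P[X_H = 1] = p^{5} = (4/5)^{5} = 1024/3125.
By linearity: E[X] = Σ_H E[X_H] = 945 · p^{5} = 945 · 1024/3125 = 193536/625.
Numerically: E[X] ≈ 309.658.

E[X] = 945 · (4/5)^{5} = 193536/625 ≈ 309.658.


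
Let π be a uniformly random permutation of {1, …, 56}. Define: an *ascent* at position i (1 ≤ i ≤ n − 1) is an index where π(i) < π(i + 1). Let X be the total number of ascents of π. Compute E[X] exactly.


Write X = Σ X_I over i = 1, …, 55, with X_I the indicator of one ascent.
There are 55 indicators.
For each fixed i, the pair (π(i), π(i+1)) is a uniformly random ordered pair of distinct values from {1, …, 56}; by symmetry P[π(i) < π(i+1)] = 1/2.
By linearity: E[X] = 55 · (1/2) = (56 − 1) · (1/2) = 55/2 ≈ 27.500.

E[X] = 55/2 = 27.500.


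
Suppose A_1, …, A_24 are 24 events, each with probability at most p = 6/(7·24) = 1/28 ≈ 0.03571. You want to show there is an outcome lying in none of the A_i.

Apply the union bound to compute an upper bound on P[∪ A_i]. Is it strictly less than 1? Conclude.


Union bound: P[∪_{i=1}^{24} A_i] ≤ Σ_i P[A_i] ≤ 24·p = 24·(1/28) = 6/7.
Numerically: 6/7 ≈ 0.85714.
Is 6/7 < 1? YES.
Since P[∪ A_i] ≤ 6/7 < 1, the complement has P[∩ A_i^c] ≥ 1 − 6/7 = 1/7 > 0, so some outcome avoids every A_i.

24·p = 6/7 ≈ 0.85714; existence CERTIFIED by the union bound.


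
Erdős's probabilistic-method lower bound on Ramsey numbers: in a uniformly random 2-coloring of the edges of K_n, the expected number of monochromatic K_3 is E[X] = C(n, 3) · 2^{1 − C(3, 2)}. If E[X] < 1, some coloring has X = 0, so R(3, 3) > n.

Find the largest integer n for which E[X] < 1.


We need C(n, 3) · 2^{1 − 3} < 1, i.e. C(n, 3) < 2^{3 − 1} = 4.
Check values of n near the boundary:
  n = 3: C(3, 3) = 1; 1 < 4? YES
  n = 4: C(4, 3) = 4; 4 < 4? NO
  n = 5: C(5, 3) = 10; 10 < 4? NO
The largest n with C(n, 3) < 4 is n = 3 (where E[X] = 1/4 ≈ 0.250000). Hence R(3, 3) > 3, i.e. R(3, 3) ≥ 4.

Largest n = 3; hence R(3, 3) > 3.


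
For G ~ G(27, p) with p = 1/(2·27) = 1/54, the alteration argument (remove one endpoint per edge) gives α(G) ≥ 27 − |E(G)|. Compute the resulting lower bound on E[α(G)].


E[|E(G)|] = C(27, 2)·p = 351 · (1/54) = 13/2.
E[α(G)] ≥ n − E[|E(G)|] = 27 − 13/2 = 41/2.
Numerically: ≈ 20.5000.
(This is only a lower bound; the true E[α(G)] may be larger.)

E[α(G)] ≥ 41/2 ≈ 20.5000.


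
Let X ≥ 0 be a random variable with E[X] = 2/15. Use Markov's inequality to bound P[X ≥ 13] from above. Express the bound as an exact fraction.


μ = E[X] = 2/15, a = 13.
Markov: P[X ≥ 13] ≤ μ/a = (2/15)/13 = 2/195.
Numerically: ≈ 0.01026.
(Since a = 13 > μ = 0.13333, the bound 2/195 is < 1 and informative.)

P[X ≥ 13] ≤ 2/195 ≈ 0.01026.


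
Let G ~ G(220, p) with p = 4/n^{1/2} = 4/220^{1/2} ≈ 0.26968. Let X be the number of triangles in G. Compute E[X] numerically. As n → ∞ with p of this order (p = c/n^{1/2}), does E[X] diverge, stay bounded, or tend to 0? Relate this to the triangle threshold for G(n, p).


Number of potential triangles: C(220, 3) = 1750540.
Each occurs with probability p³ ≈ (0.26968)³ ≈ 1.9613087e-02.
By linearity: E[X] = C(220, 3)·p³ ≈ 1750540 · 1.9613087e-02 ≈ 34333.49316.
Since α = 1/2 < 1, p = c/n^{1/2} ≫ 1/n is above the triangle threshold p ~ 1/n. Asymptotically E[X] ~ (c³/6)·n^{3(1−α)} = (4³/6)·n^{1.5} → ∞; triangles are abundant w.h.p.

E[X] ≈ 34333.49316; in regime p = Θ(1/n^{1/2}) E[X] diverges (above the triangle threshold p ~ 1/n).


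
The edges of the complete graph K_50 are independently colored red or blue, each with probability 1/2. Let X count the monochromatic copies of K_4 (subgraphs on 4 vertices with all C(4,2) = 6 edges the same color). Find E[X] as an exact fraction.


Let X = Σ_S X_S over the C(50, 4) = 230300 subsets S of size 4, where X_S = 1 if the K_4 on S is monochromatic.
For a fixed S, the K_4 on S has C(4, 2) = 6 edges. P[all 6 edges red] = (1/2)^6, and likewise for blue, so P[monochromatic] = 2·(1/2)^6 = 2^{1 − 6} = 1/32.
By linearity: E[X] = C(50, 4) · 2^{1 − 6} = 230300 · 1/32 = 57575/8.
Numerically: E[X] ≈ 7196.875000.

E[X] = C(50,4)·2^(1−C(4,2)) = 57575/8 ≈ 7196.875000.


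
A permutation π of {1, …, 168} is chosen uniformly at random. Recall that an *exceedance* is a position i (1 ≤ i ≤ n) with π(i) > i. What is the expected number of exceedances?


Write X = Σ_{i=1}^{168} X_i, where X_i = 1_{π(i) > i}.
For each fixed i, π(i) is uniform over {1, …, 168} (marginal of a uniform permutation), so P[π(i) > i] = (n − i)/n. Summing: Σ_{i=1}^{168} (n − i)/n = (0 + 1 + … + 167)/168 = 168(168 − 1)/(2·168) = (168 − 1)/2.
Hence E[X] = Σ_{i=1}^{168} (168 − i)/168 = 167/2 ≈ 83.500.

E[X] = 167/2 = 83.500.


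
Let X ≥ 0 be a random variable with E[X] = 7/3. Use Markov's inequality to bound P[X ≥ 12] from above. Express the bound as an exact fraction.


μ = E[X] = 7/3, a = 12.
Markov: P[X ≥ 12] ≤ μ/a = (7/3)/12 = 7/36.
Numerically: ≈ 0.194444.
(Since a = 12 > μ = 2.333333, the bound 7/36 is < 1 and informative.)

P[X ≥ 12] ≤ 7/36 ≈ 0.194444.


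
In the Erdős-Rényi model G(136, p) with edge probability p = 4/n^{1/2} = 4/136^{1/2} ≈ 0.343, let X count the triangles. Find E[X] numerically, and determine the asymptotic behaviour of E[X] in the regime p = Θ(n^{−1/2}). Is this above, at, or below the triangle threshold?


Number of potential triangles: C(136, 3) = 410040.
Each occurs with probability p³ ≈ (0.343)³ ≈ 4.035261e-02.
By linearity: E[X] = C(136, 3)·p³ ≈ 410040 · 4.035261e-02 ≈ 16546.1835.
Since α = 1/2 < 1, p = c/n^{1/2} ≫ 1/n is above the triangle threshold p ~ 1/n. Asymptotically E[X] ~ (c³/6)·n^{3(1−α)} = (4³/6)·n^{1.5} → ∞; triangles are abundant w.h.p.

E[X] ≈ 16546.1835; in regime p = Θ(1/n^{1/2}) E[X] diverges (above the triangle threshold p ~ 1/n).


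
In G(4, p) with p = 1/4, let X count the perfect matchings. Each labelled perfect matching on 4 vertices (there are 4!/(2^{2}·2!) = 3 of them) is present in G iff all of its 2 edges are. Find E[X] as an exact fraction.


K_4 has 4!/(2^{2}·2!) = 3 labelled perfect matchings.
For each such perfect matching H, let X_H = 1 if all 2 edges of H are present in G. Then P[X_H = 1] = p^{2} = (1/4)^{2} = 1/16.
Summing the indicators: E[X] = Σ_H E[X_H] = 3 · p^{2} = 3 · 1/16 = 3/16.
Numerically: E[X] ≈ 0.1875.

E[X] = 3 · (1/4)^{2} = 3/16 ≈ 0.1875.


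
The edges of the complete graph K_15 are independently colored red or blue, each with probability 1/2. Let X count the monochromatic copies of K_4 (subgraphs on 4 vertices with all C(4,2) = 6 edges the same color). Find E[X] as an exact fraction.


Let X = Σ_S X_S over the C(15, 4) = 1365 subsets S of size 4, where X_S = 1 if the K_4 on S is monochromatic.
For a fixed S, the K_4 on S has C(4, 2) = 6 edges. P[all 6 edges red] = (1/2)^6, and likewise for blue, so P[monochromatic] = 2·(1/2)^6 = 2^{1 − 6} = 1/32.
Summing: E[X] = C(15, 4) · 2^{1 − 6} = 1365 · 1/32 = 1365/32.
Numerically: E[X] ≈ 42.656250.

E[X] = C(15,4)·2^(1−C(4,2)) = 1365/32 ≈ 42.656250.


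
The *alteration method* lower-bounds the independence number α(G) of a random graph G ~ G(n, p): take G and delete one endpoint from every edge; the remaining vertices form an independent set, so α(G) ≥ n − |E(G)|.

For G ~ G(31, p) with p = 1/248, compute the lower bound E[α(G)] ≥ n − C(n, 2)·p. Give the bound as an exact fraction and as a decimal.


E[|E(G)|] = C(31, 2)·p = 465 · (1/248) = 15/8.
E[α(G)] ≥ n − E[|E(G)|] = 31 − 15/8 = 233/8.
Numerically: ≈ 29.125000.
(This is only a lower bound; the true E[α(G)] may be larger.)

E[α(G)] ≥ 233/8 ≈ 29.125000.


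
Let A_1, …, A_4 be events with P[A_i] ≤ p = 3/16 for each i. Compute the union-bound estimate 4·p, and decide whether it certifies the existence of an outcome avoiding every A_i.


Union bound: P[∪_{i=1}^{4} A_i] ≤ Σ_i P[A_i] ≤ 4·p = 4·(3/16) = 3/4.
Numerically: 3/4 ≈ 0.7500000.
Is 3/4 < 1? YES.
Since P[∪ A_i] ≤ 3/4 < 1, the complement has P[∩ A_i^c] ≥ 1 − 3/4 = 1/4 > 0, so some outcome avoids every A_i.

4·p = 3/4 ≈ 0.7500000; existence CERTIFIED by the union bound.


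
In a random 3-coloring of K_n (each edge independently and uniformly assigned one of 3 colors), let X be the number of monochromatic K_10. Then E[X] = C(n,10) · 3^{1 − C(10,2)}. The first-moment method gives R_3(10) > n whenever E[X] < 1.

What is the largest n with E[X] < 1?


We need C(n, 10) · 3^{1 − 45} < 1, i.e. C(n, 10) < 3^{45 − 1} = 984770902183611232881.
Check values of n near the boundary:
  n = 572: C(572, 10) = 954640815642161682606; 954640815642161682606 < 984770902183611232881? YES
  n = 573: C(573, 10) = 971597135635805762226; 971597135635805762226 < 984770902183611232881? YES
  n = 574: C(574, 10) = 988824035203816502691; 988824035203816502691 < 984770902183611232881? NO
  n = 575: C(575, 10) = 1006325345561406175305; 1006325345561406175305 < 984770902183611232881? NO
The largest n with C(n, 10) < 984770902183611232881 is n = 573 (where E[X] = 35985079097622435638/36472996377170786403 ≈ 0.986623). Hence R_3(10) > 573, i.e. R_3(10) ≥ 574.

Largest n = 573; hence R_3(10) > 573.


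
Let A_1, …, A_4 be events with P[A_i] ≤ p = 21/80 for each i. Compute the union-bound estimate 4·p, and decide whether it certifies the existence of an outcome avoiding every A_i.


Union bound: P[∪_{i=1}^{4} A_i] ≤ Σ_i P[A_i] ≤ 4·p = 4·(21/80) = 21/20.
Numerically: 21/20 ≈ 1.0500000.
Is 21/20 < 1? NO.
Since the bound 21/20 is ≥ 1, the union bound is uninformative here; it does NOT by itself certify existence.

4·p = 21/20 ≈ 1.0500000; existence NOT certified by the union bound.


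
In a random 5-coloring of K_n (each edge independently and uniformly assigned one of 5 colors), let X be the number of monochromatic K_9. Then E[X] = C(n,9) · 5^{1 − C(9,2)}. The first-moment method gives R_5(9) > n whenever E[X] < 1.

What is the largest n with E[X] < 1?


We need C(n, 9) · 5^{1 − 36} < 1, i.e. C(n, 9) < 5^{36 − 1} = 2910383045673370361328125.
Check values of n near the boundary:
  n = 2168: C(2168, 9) = 2867804175977929537095120; 2867804175977929537095120 < 2910383045673370361328125? YES
  n = 2169: C(2169, 9) = 2879753360044504243499683; 2879753360044504243499683 < 2910383045673370361328125? YES
  n = 2170: C(2170, 9) = 2891746779868845075610510; 2891746779868845075610510 < 2910383045673370361328125? YES
  n = 2171: C(2171, 9) = 2903784578674959601827205; 2903784578674959601827205 < 2910383045673370361328125? YES
  n = 2172: C(2172, 9) = 2915866900084148060642020; 2915866900084148060642020 < 2910383045673370361328125? NO
  n = 2173: C(2173, 9) = 2927993888115921319674265; 2927993888115921319674265 < 2910383045673370361328125? NO
The largest n with C(n, 9) < 2910383045673370361328125 is n = 2171 (where E[X] = 580756915734991920365441/582076609134674072265625 ≈ 0.99773). Hence R_5(9) > 2171, i.e. R_5(9) ≥ 2172.

Largest n = 2171; hence R_5(9) > 2171.


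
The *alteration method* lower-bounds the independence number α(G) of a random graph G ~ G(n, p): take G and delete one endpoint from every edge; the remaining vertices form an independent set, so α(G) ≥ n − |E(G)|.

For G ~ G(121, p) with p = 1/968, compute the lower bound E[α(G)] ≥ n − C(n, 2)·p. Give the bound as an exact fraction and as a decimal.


E[|E(G)|] = C(121, 2)·p = 7260 · (1/968) = 15/2.
E[α(G)] ≥ n − E[|E(G)|] = 121 − 15/2 = 227/2.
Numerically: ≈ 113.500000.
(This is only a lower bound; the true E[α(G)] may be larger.)

E[α(G)] ≥ 227/2 ≈ 113.500000.


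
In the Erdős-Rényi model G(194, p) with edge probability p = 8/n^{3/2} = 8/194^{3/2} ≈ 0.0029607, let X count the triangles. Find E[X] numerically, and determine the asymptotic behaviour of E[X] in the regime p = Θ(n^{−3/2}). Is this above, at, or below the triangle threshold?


Number of potential triangles: C(194, 3) = 1198144.
Each occurs with probability p³ ≈ (0.0029607)³ ≈ 2.5951483e-08.
By linearity: E[X] = C(194, 3)·p³ ≈ 1198144 · 2.5951483e-08 ≈ 0.03109.
Since α = 3/2 > 1, p = c/n^{3/2} = o(1/n) is below the triangle threshold p ~ 1/n. Asymptotically E[X] ~ (c³/6)·n^{3(1−α)} = (8³/6)·n^{-1.5} → 0, so by Markov's inequality G has no triangles w.h.p.

E[X] ≈ 0.03109; in regime p = Θ(1/n^{3/2}) E[X] tends to 0 (below the triangle threshold p ~ 1/n).


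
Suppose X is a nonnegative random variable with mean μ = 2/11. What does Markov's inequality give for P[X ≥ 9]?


μ = E[X] = 2/11, a = 9.
Markov: P[X ≥ 9] ≤ μ/a = (2/11)/9 = 2/99.
Numerically: ≈ 0.020202.
(Since a = 9 > μ = 0.181818, the bound 2/99 is < 1 and informative.)

P[X ≥ 9] ≤ 2/99 ≈ 0.020202.


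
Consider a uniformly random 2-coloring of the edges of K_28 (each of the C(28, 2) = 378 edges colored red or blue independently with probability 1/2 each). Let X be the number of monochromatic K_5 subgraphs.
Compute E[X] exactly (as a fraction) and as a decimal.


Let X = Σ_S X_S over the C(28, 5) = 98280 subsets S of size 5, where X_S = 1 if the K_5 on S is monochromatic.
For a fixed S, the K_5 on S has C(5, 2) = 10 edges. P[all 10 edges red] = (1/2)^10, and likewise for blue, so P[monochromatic] = 2·(1/2)^10 = 2^{1 − 10} = 1/512.
Summing: E[X] = C(28, 5) · 2^{1 − 10} = 98280 · 1/512 = 12285/64.
Numerically: E[X] ≈ 191.953.

E[X] = C(28,5)·2^(1−C(5,2)) = 12285/64 ≈ 191.953.


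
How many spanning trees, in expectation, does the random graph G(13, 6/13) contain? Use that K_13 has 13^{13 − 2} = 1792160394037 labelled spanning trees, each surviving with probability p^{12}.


K_13 has 13^{13 − 2} = 1792160394037 labelled spanning trees.
For each such spanning tree H, let X_H = 1 if all 12 edges of H are present in G. Then P[X_H = 1] = p^{12} = (6/13)^{12} = 2176782336/23298085122481.
Summing the indicators: E[X] = Σ_H E[X_H] = 1792160394037 · p^{12} = 1792160394037 · 2176782336/23298085122481 = 2176782336/13.
Numerically: E[X] ≈ 1.67e+08.

E[X] = 1792160394037 · (6/13)^{12} = 2176782336/13 ≈ 1.67e+08.
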